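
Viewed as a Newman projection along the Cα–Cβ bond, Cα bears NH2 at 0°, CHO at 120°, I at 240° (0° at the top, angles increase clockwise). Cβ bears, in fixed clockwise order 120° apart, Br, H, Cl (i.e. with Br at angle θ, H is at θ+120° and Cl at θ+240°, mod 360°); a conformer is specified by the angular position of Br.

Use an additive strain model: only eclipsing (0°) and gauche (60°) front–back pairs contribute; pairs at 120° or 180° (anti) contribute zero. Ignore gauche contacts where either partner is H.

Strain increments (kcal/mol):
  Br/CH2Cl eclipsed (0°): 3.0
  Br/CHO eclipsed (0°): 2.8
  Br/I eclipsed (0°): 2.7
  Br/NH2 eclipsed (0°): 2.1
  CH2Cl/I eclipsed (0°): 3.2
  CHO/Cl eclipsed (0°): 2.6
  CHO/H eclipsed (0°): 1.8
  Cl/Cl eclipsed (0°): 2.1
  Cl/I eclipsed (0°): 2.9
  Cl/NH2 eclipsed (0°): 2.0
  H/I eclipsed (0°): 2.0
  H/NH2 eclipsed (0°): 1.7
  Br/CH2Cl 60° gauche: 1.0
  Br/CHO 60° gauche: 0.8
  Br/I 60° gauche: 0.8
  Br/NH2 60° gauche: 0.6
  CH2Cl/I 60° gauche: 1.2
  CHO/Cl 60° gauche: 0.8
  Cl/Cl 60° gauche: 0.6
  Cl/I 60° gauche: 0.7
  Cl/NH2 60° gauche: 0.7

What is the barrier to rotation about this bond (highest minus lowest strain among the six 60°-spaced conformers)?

4.2 kcal/mol

Br at 0° (eclipsed): NH2(0°)/Br(0°) eclipsed 2.1; CHO(120°)/H(120°) eclipsed 1.8; I(240°)/Cl(240°) eclipsed 2.9 → 6.8 kcal/mol.
Br at 60° (staggered): NH2(0°)/Br(60°) gauche 0.6; NH2(0°)/Cl(300°) gauche 0.7; CHO(120°)/Br(60°) gauche 0.8; I(240°)/Cl(300°) gauche 0.7 → 2.8 kcal/mol.
Br at 120° (eclipsed): NH2(0°)/Cl(0°) eclipsed 2.0; CHO(120°)/Br(120°) eclipsed 2.8; I(240°)/H(240°) eclipsed 2.0 → 6.8 kcal/mol.
Br at 180° (staggered): NH2(0°)/Cl(60°) gauche 0.7; CHO(120°)/Br(180°) gauche 0.8; CHO(120°)/Cl(60°) gauche 0.8; I(240°)/Br(180°) gauche 0.8 → 3.1 kcal/mol.
Br at 240° (eclipsed): NH2(0°)/H(0°) eclipsed 1.7; CHO(120°)/Cl(120°) eclipsed 2.6; I(240°)/Br(240°) eclipsed 2.7 → 7.0 kcal/mol.
Br at 300° (staggered): NH2(0°)/Br(300°) gauche 0.6; CHO(120°)/Cl(180°) gauche 0.8; I(240°)/Br(300°) gauche 0.8; I(240°)/Cl(180°) gauche 0.7 → 2.9 kcal/mol.
Max at 240° (7.0 kcal/mol), min at 60° (2.8 kcal/mol); barrier = 4.2 kcal/mol.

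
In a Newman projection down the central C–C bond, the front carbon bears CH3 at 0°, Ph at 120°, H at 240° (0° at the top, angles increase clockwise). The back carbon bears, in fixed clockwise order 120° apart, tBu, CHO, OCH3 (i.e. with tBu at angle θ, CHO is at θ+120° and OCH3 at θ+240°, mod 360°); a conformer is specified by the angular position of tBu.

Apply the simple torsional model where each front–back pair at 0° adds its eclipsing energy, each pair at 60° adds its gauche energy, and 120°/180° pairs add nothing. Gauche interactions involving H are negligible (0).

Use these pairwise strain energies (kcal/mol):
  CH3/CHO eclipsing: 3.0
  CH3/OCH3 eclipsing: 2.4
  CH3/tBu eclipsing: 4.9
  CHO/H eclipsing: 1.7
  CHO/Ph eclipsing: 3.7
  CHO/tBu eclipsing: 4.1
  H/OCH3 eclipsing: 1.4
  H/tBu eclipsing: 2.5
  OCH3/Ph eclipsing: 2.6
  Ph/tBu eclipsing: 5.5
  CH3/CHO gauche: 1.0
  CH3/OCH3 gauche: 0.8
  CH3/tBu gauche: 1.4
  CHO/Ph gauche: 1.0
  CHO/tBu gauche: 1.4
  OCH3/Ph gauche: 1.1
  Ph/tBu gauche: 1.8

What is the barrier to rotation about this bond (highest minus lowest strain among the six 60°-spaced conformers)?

tBu at 0° is eclipsed. CH3 at 0° is eclipsed with tBu at 0° (4.9); Ph at 120° is eclipsed with CHO at 120° (3.7); H at 240° is eclipsed with OCH3 at 240° (1.4). Total 10.0 kcal/mol.
tBu at 60° is staggered. CH3 at 0° is gauche with tBu at 60° (1.4); CH3 at 0° is gauche with OCH3 at 300° (0.8); Ph at 120° is gauche with tBu at 60° (1.8); Ph at 120° is gauche with CHO at 180° (1.0). Total 5.0 kcal/mol.
tBu at 120° is eclipsed. CH3 at 0° is eclipsed with OCH3 at 0° (2.4); Ph at 120° is eclipsed with tBu at 120° (5.5); H at 240° is eclipsed with CHO at 240° (1.7). Total 9.6 kcal/mol.
tBu at 180° is staggered. CH3 at 0° is gauche with CHO at 300° (1.0); CH3 at 0° is gauche with OCH3 at 60° (0.8); Ph at 120° is gauche with tBu at 180° (1.8); Ph at 120° is gauche with OCH3 at 60° (1.1). Total 4.7 kcal/mol.
tBu at 240° is eclipsed. CH3 at 0° is eclipsed with CHO at 0° (3.0); Ph at 120° is eclipsed with OCH3 at 120° (2.6); H at 240° is eclipsed with tBu at 240° (2.5). Total 8.1 kcal/mol.
tBu at 300° is staggered. CH3 at 0° is gauche with tBu at 300° (1.4); CH3 at 0° is gauche with CHO at 60° (1.0); Ph at 120° is gauche with CHO at 60° (1.0); Ph at 120° is gauche with OCH3 at 180° (1.1). Total 4.5 kcal/mol.
Max at 0° (10.0 kcal/mol), min at 300° (4.5 kcal/mol); barrier = 5.5 kcal/mol.

5.5 kcal/mol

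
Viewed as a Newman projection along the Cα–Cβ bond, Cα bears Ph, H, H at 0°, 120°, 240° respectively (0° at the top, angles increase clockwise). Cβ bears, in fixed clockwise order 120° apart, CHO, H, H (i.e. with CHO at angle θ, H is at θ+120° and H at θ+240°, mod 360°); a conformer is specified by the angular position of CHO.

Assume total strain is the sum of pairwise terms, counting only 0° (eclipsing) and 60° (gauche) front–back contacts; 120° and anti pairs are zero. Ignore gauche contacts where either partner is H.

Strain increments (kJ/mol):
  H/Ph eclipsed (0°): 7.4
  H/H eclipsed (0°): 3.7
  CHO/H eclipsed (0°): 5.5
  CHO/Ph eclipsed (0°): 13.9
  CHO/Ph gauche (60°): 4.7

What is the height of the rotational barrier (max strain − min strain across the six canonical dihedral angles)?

CHO at 0° (eclipsed): Ph(0°)/CHO(0°) eclipsed 13.9; H(120°)/H(120°) eclipsed 3.7; H(240°)/H(240°) eclipsed 3.7 → 21.3 kJ/mol.
CHO at 60° (staggered): Ph(0°)/CHO(60°) gauche 4.7 → 4.7 kJ/mol.
CHO at 120° (eclipsed): Ph(0°)/H(0°) eclipsed 7.4; H(120°)/CHO(120°) eclipsed 5.5; H(240°)/H(240°) eclipsed 3.7 → 16.6 kJ/mol.
CHO at 180° (staggered): no non-H gauche contacts → 0.0 kJ/mol.
CHO at 240° (eclipsed): Ph(0°)/H(0°) eclipsed 7.4; H(120°)/H(120°) eclipsed 3.7; H(240°)/CHO(240°) eclipsed 5.5 → 16.6 kJ/mol.
CHO at 300° (staggered): Ph(0°)/CHO(300°) gauche 4.7 → 4.7 kJ/mol.
Max at 0° (21.3 kJ/mol), min at 180° (0.0 kJ/mol); barrier = 21.3 kJ/mol.

21.3 kJ/mol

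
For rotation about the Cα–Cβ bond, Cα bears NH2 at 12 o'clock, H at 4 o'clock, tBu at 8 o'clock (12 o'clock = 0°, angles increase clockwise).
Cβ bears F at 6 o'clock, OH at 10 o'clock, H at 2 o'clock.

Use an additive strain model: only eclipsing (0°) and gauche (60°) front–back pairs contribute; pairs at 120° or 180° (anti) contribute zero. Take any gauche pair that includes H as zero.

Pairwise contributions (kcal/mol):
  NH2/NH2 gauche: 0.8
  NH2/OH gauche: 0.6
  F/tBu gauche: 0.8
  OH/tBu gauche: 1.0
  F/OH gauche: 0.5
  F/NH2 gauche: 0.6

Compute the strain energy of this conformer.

This conformer (staggered): NH2(0°)/OH(300°) gauche 0.6; tBu(240°)/F(180°) gauche 0.8; tBu(240°)/OH(300°) gauche 1.0 → 2.4 kcal/mol.

2.4 kcal/mol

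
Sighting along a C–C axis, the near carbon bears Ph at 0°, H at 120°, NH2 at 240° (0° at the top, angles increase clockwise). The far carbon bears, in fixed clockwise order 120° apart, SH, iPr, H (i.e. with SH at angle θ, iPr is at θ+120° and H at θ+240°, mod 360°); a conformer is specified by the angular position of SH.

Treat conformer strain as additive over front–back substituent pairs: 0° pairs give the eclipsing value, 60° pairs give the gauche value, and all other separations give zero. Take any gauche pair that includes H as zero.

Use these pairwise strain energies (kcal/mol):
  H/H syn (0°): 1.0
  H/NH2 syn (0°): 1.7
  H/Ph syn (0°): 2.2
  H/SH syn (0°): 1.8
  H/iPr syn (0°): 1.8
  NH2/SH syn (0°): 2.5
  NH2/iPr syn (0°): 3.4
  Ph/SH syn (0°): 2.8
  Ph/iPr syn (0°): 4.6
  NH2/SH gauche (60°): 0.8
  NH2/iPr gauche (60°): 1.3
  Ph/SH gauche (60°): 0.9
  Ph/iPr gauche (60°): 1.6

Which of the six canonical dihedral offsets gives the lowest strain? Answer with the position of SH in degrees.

60°

SH at 0° (eclipsed): Ph(0°)/SH(0°) eclipsed 2.8; H(120°)/iPr(120°) eclipsed 1.8; NH2(240°)/H(240°) eclipsed 1.7 → 6.3 kcal/mol.
SH at 60° (staggered): Ph(0°)/SH(60°) gauche 0.9; NH2(240°)/iPr(180°) gauche 1.3 → 2.2 kcal/mol.
SH at 120° (eclipsed): Ph(0°)/H(0°) eclipsed 2.2; H(120°)/SH(120°) eclipsed 1.8; NH2(240°)/iPr(240°) eclipsed 3.4 → 7.4 kcal/mol.
SH at 180° (staggered): Ph(0°)/iPr(300°) gauche 1.6; NH2(240°)/SH(180°) gauche 0.8; NH2(240°)/iPr(300°) gauche 1.3 → 3.7 kcal/mol.
SH at 240° (eclipsed): Ph(0°)/iPr(0°) eclipsed 4.6; H(120°)/H(120°) eclipsed 1.0; NH2(240°)/SH(240°) eclipsed 2.5 → 8.1 kcal/mol.
SH at 300° (staggered): Ph(0°)/SH(300°) gauche 0.9; Ph(0°)/iPr(60°) gauche 1.6; NH2(240°)/SH(300°) gauche 0.8 → 3.3 kcal/mol.
The minimum (2.2 kcal/mol) occurs with SH at 60°.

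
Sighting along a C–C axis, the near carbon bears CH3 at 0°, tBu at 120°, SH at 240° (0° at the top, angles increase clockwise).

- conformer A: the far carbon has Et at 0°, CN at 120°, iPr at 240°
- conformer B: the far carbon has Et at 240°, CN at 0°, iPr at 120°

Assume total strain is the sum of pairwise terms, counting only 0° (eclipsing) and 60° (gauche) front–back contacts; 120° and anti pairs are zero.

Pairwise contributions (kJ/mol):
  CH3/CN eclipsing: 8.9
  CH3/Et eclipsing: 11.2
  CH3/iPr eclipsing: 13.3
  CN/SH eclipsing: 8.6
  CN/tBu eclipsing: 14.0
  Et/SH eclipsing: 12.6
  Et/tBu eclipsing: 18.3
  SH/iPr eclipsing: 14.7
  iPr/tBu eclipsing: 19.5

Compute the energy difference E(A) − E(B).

-1.1 kJ/mol

A is eclipsed. CH3 at 0° is eclipsed with Et at 0° (11.2); tBu at 120° is eclipsed with CN at 120° (14.0); SH at 240° is eclipsed with iPr at 240° (14.7). Total 39.9 kJ/mol.
B is eclipsed. CH3 at 0° is eclipsed with CN at 0° (8.9); tBu at 120° is eclipsed with iPr at 120° (19.5); SH at 240° is eclipsed with Et at 240° (12.6). Total 41.0 kJ/mol.
E(A) − E(B) = 39.9 − 41.0 = -1.1 kJ/mol.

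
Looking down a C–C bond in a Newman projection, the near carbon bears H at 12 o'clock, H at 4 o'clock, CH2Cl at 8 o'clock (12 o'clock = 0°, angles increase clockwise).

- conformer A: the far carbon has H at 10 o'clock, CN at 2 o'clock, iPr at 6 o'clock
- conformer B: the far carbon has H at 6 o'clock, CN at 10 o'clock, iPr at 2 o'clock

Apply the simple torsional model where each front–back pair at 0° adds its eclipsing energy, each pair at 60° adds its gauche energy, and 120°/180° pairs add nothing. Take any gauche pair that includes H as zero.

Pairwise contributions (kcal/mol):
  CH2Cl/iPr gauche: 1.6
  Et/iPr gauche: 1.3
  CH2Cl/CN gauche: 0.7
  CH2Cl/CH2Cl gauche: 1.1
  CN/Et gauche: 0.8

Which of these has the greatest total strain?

A

A (staggered): CH2Cl–iPr gauche; 1.6 = 1.6 kcal/mol.
B (staggered): CH2Cl–CN gauche; 0.7 = 0.7 kcal/mol.
A has the highest total (1.6 kcal/mol).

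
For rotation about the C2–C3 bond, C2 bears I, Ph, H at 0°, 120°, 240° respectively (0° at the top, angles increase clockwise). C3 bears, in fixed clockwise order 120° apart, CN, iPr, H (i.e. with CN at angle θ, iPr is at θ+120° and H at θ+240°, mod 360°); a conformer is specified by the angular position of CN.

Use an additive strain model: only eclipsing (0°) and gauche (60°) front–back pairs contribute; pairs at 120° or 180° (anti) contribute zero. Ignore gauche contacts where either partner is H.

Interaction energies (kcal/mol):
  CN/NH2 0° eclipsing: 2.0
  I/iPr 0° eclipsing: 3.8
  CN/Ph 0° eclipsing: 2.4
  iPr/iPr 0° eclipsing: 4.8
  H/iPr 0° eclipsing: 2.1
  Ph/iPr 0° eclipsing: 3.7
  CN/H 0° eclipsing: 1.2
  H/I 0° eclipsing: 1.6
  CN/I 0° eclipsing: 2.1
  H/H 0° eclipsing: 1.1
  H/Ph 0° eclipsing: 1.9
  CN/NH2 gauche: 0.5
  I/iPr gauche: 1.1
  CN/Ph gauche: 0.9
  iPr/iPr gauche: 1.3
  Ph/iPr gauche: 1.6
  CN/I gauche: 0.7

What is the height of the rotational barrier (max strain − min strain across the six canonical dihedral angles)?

4.9 kcal/mol

CN at 0° (eclipsed): I(0°)/CN(0°) eclipsed 2.1; Ph(120°)/iPr(120°) eclipsed 3.7; H(240°)/H(240°) eclipsed 1.1 → 6.9 kcal/mol.
CN at 60° (staggered): I(0°)/CN(60°) gauche 0.7; Ph(120°)/CN(60°) gauche 0.9; Ph(120°)/iPr(180°) gauche 1.6 → 3.2 kcal/mol.
CN at 120° (eclipsed): I(0°)/H(0°) eclipsed 1.6; Ph(120°)/CN(120°) eclipsed 2.4; H(240°)/iPr(240°) eclipsed 2.1 → 6.1 kcal/mol.
CN at 180° (staggered): I(0°)/iPr(300°) gauche 1.1; Ph(120°)/CN(180°) gauche 0.9 → 2.0 kcal/mol.
CN at 240° (eclipsed): I(0°)/iPr(0°) eclipsed 3.8; Ph(120°)/H(120°) eclipsed 1.9; H(240°)/CN(240°) eclipsed 1.2 → 6.9 kcal/mol.
CN at 300° (staggered): I(0°)/CN(300°) gauche 0.7; I(0°)/iPr(60°) gauche 1.1; Ph(120°)/iPr(60°) gauche 1.6 → 3.4 kcal/mol.
Max at 0° (6.9 kcal/mol), min at 180° (2.0 kcal/mol); barrier = 4.9 kcal/mol.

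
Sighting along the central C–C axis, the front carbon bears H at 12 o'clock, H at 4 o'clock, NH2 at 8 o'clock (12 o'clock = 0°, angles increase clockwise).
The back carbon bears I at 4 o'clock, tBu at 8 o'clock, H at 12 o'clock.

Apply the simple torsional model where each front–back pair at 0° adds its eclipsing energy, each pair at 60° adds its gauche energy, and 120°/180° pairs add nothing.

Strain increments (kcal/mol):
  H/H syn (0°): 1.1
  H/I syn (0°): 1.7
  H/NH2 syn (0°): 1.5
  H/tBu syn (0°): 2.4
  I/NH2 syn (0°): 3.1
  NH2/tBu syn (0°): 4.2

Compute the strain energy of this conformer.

This conformer (eclipsed): H(0°)/H(0°) eclipsed 1.1; H(120°)/I(120°) eclipsed 1.7; NH2(240°)/tBu(240°) eclipsed 4.2 → 7.0 kcal/mol.

7.0 kcal/mol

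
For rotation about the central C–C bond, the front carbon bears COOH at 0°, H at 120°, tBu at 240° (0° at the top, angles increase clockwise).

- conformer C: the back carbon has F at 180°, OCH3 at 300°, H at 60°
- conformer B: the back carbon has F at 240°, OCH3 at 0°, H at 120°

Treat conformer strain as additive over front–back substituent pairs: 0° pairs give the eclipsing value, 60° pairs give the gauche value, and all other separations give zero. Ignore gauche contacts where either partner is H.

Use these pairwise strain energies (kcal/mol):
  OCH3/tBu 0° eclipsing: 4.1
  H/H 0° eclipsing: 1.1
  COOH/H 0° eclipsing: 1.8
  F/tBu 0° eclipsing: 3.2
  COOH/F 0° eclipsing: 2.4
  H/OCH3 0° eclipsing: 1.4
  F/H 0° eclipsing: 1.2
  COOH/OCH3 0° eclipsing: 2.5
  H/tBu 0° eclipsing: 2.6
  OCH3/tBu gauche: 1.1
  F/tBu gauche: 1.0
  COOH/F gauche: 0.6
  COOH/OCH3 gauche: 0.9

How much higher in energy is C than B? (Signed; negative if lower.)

C (staggered): COOH(0°)/OCH3(300°) gauche 0.9; tBu(240°)/F(180°) gauche 1.0; tBu(240°)/OCH3(300°) gauche 1.1 → 3.0 kcal/mol.
B (eclipsed): COOH(0°)/OCH3(0°) eclipsed 2.5; H(120°)/H(120°) eclipsed 1.1; tBu(240°)/F(240°) eclipsed 3.2 → 6.8 kcal/mol.
E(C) − E(B) = 3.0 − 6.8 = -3.8 kcal/mol.

-3.8 kcal/mol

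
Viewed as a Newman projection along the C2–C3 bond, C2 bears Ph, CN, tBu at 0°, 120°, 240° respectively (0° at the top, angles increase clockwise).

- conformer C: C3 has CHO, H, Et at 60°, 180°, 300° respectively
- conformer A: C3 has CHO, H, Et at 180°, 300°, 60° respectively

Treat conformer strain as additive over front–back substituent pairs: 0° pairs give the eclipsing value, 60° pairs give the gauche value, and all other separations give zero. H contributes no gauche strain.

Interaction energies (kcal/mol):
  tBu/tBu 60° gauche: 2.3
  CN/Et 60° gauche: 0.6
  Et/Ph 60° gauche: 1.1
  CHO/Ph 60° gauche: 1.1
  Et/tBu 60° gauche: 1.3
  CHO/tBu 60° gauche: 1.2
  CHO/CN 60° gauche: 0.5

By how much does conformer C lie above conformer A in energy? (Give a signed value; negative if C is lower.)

+0.6 kcal/mol

C (staggered): Ph(0°)/CHO(60°) gauche 1.1; Ph(0°)/Et(300°) gauche 1.1; CN(120°)/CHO(60°) gauche 0.5; tBu(240°)/Et(300°) gauche 1.3 → 4.0 kcal/mol.
A (staggered): Ph(0°)/Et(60°) gauche 1.1; CN(120°)/CHO(180°) gauche 0.5; CN(120°)/Et(60°) gauche 0.6; tBu(240°)/CHO(180°) gauche 1.2 → 3.4 kcal/mol.
E(C) − E(A) = 4.0 − 3.4 = +0.6 kcal/mol.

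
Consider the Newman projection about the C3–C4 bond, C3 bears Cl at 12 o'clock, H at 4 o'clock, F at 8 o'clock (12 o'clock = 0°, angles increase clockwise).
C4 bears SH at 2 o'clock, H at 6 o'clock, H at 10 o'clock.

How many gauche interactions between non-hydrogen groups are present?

Non-H gauche pairs: Cl(0°)/SH(60°) — 1 interaction.

1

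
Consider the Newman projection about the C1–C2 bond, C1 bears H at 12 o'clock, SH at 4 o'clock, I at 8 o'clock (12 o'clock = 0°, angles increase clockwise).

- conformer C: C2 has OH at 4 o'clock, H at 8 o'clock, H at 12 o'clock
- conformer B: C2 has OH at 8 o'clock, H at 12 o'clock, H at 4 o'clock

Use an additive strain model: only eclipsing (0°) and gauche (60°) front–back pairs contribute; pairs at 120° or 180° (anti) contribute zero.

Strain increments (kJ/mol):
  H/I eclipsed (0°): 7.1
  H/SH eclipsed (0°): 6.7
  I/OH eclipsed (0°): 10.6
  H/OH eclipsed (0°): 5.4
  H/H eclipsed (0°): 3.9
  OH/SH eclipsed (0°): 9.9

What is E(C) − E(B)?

-0.3 kJ/mol

C is eclipsed. H at 0° is eclipsed with H at 0° (3.9); SH at 120° is eclipsed with OH at 120° (9.9); I at 240° is eclipsed with H at 240° (7.1). Total 20.9 kJ/mol.
B is eclipsed. H at 0° is eclipsed with H at 0° (3.9); SH at 120° is eclipsed with H at 120° (6.7); I at 240° is eclipsed with OH at 240° (10.6). Total 21.2 kJ/mol.
E(C) − E(B) = 20.9 − 21.2 = -0.3 kJ/mol.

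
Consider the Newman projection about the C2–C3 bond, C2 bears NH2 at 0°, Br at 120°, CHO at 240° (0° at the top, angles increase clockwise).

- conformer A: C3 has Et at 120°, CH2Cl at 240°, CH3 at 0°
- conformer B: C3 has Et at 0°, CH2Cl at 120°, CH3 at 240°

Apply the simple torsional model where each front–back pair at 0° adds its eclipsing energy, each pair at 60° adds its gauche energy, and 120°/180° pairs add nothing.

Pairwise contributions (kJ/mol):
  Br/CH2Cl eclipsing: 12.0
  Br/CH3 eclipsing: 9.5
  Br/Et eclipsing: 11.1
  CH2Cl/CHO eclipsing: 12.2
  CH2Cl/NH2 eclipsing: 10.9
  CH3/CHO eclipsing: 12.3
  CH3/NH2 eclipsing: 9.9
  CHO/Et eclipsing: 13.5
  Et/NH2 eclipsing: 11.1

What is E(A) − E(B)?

-2.2 kJ/mol

A is eclipsed. NH2 at 0° is eclipsed with CH3 at 0° (9.9); Br at 120° is eclipsed with Et at 120° (11.1); CHO at 240° is eclipsed with CH2Cl at 240° (12.2). Total 33.2 kJ/mol.
B is eclipsed. NH2 at 0° is eclipsed with Et at 0° (11.1); Br at 120° is eclipsed with CH2Cl at 120° (12.0); CHO at 240° is eclipsed with CH3 at 240° (12.3). Total 35.4 kJ/mol.
E(A) − E(B) = 33.2 − 35.4 = -2.2 kJ/mol.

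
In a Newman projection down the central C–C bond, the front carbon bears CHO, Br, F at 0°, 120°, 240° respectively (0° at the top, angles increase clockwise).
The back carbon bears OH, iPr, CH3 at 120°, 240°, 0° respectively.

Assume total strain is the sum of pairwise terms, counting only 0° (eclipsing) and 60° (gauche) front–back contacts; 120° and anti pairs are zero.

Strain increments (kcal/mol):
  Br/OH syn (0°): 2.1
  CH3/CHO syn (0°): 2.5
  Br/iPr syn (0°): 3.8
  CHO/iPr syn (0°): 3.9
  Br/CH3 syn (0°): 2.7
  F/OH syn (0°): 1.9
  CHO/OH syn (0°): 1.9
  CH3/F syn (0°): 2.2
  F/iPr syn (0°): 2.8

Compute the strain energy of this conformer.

7.4 kcal/mol

This conformer (eclipsed): CHO–CH3 eclipsed, Br–OH eclipsed, F–iPr eclipsed; 2.5 + 2.1 + 2.8 = 7.4 kcal/mol.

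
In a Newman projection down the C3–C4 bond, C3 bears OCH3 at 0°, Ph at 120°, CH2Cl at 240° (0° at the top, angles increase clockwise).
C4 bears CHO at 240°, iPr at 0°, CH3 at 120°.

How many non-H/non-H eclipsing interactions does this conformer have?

3

Non-H eclipsing pairs: OCH3(0°)/iPr(0°); Ph(120°)/CH3(120°); CH2Cl(240°)/CHO(240°) — 3 interactions.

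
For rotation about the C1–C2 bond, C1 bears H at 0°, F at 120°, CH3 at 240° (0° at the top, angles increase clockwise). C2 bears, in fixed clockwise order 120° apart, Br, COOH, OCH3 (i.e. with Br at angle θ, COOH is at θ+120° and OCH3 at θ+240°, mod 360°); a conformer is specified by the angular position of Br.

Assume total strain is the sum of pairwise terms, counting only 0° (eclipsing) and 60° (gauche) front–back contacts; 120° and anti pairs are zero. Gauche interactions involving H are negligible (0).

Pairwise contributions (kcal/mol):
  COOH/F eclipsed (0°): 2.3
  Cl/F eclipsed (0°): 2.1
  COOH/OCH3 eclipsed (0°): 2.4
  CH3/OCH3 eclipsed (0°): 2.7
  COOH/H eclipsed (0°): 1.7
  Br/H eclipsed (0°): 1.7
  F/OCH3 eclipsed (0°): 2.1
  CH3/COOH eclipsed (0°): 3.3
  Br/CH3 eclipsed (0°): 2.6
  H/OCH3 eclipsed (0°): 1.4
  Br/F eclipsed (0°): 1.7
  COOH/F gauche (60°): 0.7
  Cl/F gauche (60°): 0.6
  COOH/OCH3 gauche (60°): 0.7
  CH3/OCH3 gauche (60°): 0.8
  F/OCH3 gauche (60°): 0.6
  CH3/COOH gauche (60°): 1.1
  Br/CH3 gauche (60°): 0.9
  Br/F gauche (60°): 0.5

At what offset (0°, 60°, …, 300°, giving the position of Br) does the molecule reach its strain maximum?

0°

Br at 0° (eclipsed): H(0°)/Br(0°) eclipsed 1.7; F(120°)/COOH(120°) eclipsed 2.3; CH3(240°)/OCH3(240°) eclipsed 2.7 → 6.7 kcal/mol.
Br at 60° (staggered): F(120°)/Br(60°) gauche 0.5; F(120°)/COOH(180°) gauche 0.7; CH3(240°)/COOH(180°) gauche 1.1; CH3(240°)/OCH3(300°) gauche 0.8 → 3.1 kcal/mol.
Br at 120° (eclipsed): H(0°)/OCH3(0°) eclipsed 1.4; F(120°)/Br(120°) eclipsed 1.7; CH3(240°)/COOH(240°) eclipsed 3.3 → 6.4 kcal/mol.
Br at 180° (staggered): F(120°)/Br(180°) gauche 0.5; F(120°)/OCH3(60°) gauche 0.6; CH3(240°)/Br(180°) gauche 0.9; CH3(240°)/COOH(300°) gauche 1.1 → 3.1 kcal/mol.
Br at 240° (eclipsed): H(0°)/COOH(0°) eclipsed 1.7; F(120°)/OCH3(120°) eclipsed 2.1; CH3(240°)/Br(240°) eclipsed 2.6 → 6.4 kcal/mol.
Br at 300° (staggered): F(120°)/COOH(60°) gauche 0.7; F(120°)/OCH3(180°) gauche 0.6; CH3(240°)/Br(300°) gauche 0.9; CH3(240°)/OCH3(180°) gauche 0.8 → 3.0 kcal/mol.
The maximum (6.7 kcal/mol) occurs with Br at 0°.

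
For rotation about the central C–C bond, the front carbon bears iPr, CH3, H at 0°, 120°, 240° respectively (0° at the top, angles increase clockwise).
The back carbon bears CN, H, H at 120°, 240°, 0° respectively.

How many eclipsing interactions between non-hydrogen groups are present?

1

Non-H eclipsing pairs: CH3(120°)/CN(120°) — 1 interaction.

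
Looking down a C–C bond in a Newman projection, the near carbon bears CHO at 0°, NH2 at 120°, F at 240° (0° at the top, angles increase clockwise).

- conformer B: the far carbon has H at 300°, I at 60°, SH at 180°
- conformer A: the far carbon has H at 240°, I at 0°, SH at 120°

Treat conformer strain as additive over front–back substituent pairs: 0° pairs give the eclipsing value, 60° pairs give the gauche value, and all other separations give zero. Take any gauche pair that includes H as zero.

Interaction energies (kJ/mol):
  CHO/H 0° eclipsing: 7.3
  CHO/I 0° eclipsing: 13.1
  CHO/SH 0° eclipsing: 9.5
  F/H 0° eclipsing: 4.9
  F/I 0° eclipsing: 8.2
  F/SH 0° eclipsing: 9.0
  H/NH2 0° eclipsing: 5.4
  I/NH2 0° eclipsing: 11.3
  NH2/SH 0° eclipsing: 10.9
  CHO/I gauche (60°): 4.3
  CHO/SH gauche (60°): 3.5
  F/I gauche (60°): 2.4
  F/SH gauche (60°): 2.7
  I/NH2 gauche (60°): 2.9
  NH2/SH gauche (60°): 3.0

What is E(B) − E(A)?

-16.0 kJ/mol

B (staggered): CHO–I gauche, NH2–I gauche, NH2–SH gauche, F–SH gauche; 4.3 + 2.9 + 3.0 + 2.7 = 12.9 kJ/mol.
A (eclipsed): CHO–I eclipsed, NH2–SH eclipsed, F–H eclipsed; 13.1 + 10.9 + 4.9 = 28.9 kJ/mol.
E(B) − E(A) = 12.9 − 28.9 = -16.0 kJ/mol.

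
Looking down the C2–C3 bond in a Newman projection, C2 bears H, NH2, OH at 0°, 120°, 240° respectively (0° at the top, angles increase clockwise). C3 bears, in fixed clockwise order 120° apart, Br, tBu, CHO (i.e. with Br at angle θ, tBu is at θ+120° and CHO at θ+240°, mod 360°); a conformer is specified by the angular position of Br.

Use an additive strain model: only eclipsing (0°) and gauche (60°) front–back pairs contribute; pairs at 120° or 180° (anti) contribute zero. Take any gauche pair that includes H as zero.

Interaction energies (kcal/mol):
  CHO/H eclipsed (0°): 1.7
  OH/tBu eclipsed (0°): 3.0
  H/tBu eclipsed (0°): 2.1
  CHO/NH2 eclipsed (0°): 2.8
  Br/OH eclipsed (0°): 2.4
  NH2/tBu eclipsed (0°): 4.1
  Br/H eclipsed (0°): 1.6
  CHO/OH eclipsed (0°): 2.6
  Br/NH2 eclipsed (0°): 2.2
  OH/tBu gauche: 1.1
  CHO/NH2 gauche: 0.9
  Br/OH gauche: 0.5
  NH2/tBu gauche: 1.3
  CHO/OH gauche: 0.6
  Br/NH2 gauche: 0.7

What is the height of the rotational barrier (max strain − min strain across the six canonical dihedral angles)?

Br at 0° is eclipsed. H at 0° is eclipsed with Br at 0° (1.6); NH2 at 120° is eclipsed with tBu at 120° (4.1); OH at 240° is eclipsed with CHO at 240° (2.6). Total 8.3 kcal/mol.
Br at 60° is staggered. NH2 at 120° is gauche with Br at 60° (0.7); NH2 at 120° is gauche with tBu at 180° (1.3); OH at 240° is gauche with tBu at 180° (1.1); OH at 240° is gauche with CHO at 300° (0.6). Total 3.7 kcal/mol.
Br at 120° is eclipsed. H at 0° is eclipsed with CHO at 0° (1.7); NH2 at 120° is eclipsed with Br at 120° (2.2); OH at 240° is eclipsed with tBu at 240° (3.0). Total 6.9 kcal/mol.
Br at 180° is staggered. NH2 at 120° is gauche with Br at 180° (0.7); NH2 at 120° is gauche with CHO at 60° (0.9); OH at 240° is gauche with Br at 180° (0.5); OH at 240° is gauche with tBu at 300° (1.1). Total 3.2 kcal/mol.
Br at 240° is eclipsed. H at 0° is eclipsed with tBu at 0° (2.1); NH2 at 120° is eclipsed with CHO at 120° (2.8); OH at 240° is eclipsed with Br at 240° (2.4). Total 7.3 kcal/mol.
Br at 300° is staggered. NH2 at 120° is gauche with tBu at 60° (1.3); NH2 at 120° is gauche with CHO at 180° (0.9); OH at 240° is gauche with Br at 300° (0.5); OH at 240° is gauche with CHO at 180° (0.6). Total 3.3 kcal/mol.
Max at 0° (8.3 kcal/mol), min at 180° (3.2 kcal/mol); barrier = 5.1 kcal/mol.

5.1 kcal/mol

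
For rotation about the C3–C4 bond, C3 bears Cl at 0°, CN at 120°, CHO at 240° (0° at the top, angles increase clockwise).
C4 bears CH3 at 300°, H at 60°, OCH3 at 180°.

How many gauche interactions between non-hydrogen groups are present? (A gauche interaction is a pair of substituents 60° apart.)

Non-H gauche pairs: Cl(0°)/CH3(300°); CN(120°)/OCH3(180°); CHO(240°)/CH3(300°); CHO(240°)/OCH3(180°) — 4 interactions.

4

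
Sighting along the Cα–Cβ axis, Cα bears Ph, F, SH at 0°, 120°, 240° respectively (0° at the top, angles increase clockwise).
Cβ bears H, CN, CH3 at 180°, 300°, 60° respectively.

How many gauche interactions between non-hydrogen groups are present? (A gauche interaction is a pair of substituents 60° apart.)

Non-H gauche pairs: Ph(0°)/CN(300°); Ph(0°)/CH3(60°); F(120°)/CH3(60°); SH(240°)/CN(300°) — 4 interactions.

4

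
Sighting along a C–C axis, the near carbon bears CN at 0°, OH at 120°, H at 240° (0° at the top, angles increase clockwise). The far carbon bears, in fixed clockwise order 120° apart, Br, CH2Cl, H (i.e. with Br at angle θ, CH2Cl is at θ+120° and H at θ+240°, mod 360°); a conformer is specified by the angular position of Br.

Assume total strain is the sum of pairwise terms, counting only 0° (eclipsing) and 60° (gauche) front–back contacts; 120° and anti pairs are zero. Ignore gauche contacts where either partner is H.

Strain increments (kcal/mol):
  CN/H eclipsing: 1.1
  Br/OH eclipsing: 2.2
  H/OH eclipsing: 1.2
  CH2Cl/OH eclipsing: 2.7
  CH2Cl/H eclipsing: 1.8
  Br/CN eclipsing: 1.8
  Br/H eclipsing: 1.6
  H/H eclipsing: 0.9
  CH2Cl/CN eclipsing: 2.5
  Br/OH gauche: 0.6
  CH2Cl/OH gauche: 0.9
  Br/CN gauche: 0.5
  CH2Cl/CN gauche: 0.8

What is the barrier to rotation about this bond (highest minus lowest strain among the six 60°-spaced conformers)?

4.0 kcal/mol

Br at 0° (eclipsed): CN–Br eclipsed, OH–CH2Cl eclipsed, H–H eclipsed; 1.8 + 2.7 + 0.9 = 5.4 kcal/mol.
Br at 60° (staggered): CN–Br gauche, OH–Br gauche, OH–CH2Cl gauche; 0.5 + 0.6 + 0.9 = 2.0 kcal/mol.
Br at 120° (eclipsed): CN–H eclipsed, OH–Br eclipsed, H–CH2Cl eclipsed; 1.1 + 2.2 + 1.8 = 5.1 kcal/mol.
Br at 180° (staggered): CN–CH2Cl gauche, OH–Br gauche; 0.8 + 0.6 = 1.4 kcal/mol.
Br at 240° (eclipsed): CN–CH2Cl eclipsed, OH–H eclipsed, H–Br eclipsed; 2.5 + 1.2 + 1.6 = 5.3 kcal/mol.
Br at 300° (staggered): CN–Br gauche, CN–CH2Cl gauche, OH–CH2Cl gauche; 0.5 + 0.8 + 0.9 = 2.2 kcal/mol.
Max at 0° (5.4 kcal/mol), min at 180° (1.4 kcal/mol); barrier = 4.0 kcal/mol.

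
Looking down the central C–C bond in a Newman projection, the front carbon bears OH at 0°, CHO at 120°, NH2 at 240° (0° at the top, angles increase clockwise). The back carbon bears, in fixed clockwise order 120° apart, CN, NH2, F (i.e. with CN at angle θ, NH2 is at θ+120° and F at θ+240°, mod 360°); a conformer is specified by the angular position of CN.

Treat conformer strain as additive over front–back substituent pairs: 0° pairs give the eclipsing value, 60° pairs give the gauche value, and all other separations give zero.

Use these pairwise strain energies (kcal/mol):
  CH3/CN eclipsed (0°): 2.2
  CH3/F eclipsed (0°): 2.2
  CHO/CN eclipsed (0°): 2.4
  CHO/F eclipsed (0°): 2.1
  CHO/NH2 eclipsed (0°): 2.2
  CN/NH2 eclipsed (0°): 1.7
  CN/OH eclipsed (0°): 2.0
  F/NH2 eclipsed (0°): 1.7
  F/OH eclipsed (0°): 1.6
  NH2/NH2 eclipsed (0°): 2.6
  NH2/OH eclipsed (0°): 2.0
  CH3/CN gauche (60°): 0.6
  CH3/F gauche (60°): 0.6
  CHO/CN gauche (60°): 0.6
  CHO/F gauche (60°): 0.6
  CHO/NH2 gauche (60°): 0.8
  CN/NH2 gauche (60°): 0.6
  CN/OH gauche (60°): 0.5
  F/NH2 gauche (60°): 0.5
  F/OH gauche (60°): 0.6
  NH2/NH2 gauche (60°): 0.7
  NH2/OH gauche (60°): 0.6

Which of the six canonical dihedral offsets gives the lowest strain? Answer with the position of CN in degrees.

CN at 0° (eclipsed): OH(0°)/CN(0°) eclipsed 2.0; CHO(120°)/NH2(120°) eclipsed 2.2; NH2(240°)/F(240°) eclipsed 1.7 → 5.9 kcal/mol.
CN at 60° (staggered): OH(0°)/CN(60°) gauche 0.5; OH(0°)/F(300°) gauche 0.6; CHO(120°)/CN(60°) gauche 0.6; CHO(120°)/NH2(180°) gauche 0.8; NH2(240°)/NH2(180°) gauche 0.7; NH2(240°)/F(300°) gauche 0.5 → 3.7 kcal/mol.
CN at 120° (eclipsed): OH(0°)/F(0°) eclipsed 1.6; CHO(120°)/CN(120°) eclipsed 2.4; NH2(240°)/NH2(240°) eclipsed 2.6 → 6.6 kcal/mol.
CN at 180° (staggered): OH(0°)/NH2(300°) gauche 0.6; OH(0°)/F(60°) gauche 0.6; CHO(120°)/CN(180°) gauche 0.6; CHO(120°)/F(60°) gauche 0.6; NH2(240°)/CN(180°) gauche 0.6; NH2(240°)/NH2(300°) gauche 0.7 → 3.7 kcal/mol.
CN at 240° (eclipsed): OH(0°)/NH2(0°) eclipsed 2.0; CHO(120°)/F(120°) eclipsed 2.1; NH2(240°)/CN(240°) eclipsed 1.7 → 5.8 kcal/mol.
CN at 300° (staggered): OH(0°)/CN(300°) gauche 0.5; OH(0°)/NH2(60°) gauche 0.6; CHO(120°)/NH2(60°) gauche 0.8; CHO(120°)/F(180°) gauche 0.6; NH2(240°)/CN(300°) gauche 0.6; NH2(240°)/F(180°) gauche 0.5 → 3.6 kcal/mol.
The minimum (3.6 kcal/mol) occurs with CN at 300°.

300°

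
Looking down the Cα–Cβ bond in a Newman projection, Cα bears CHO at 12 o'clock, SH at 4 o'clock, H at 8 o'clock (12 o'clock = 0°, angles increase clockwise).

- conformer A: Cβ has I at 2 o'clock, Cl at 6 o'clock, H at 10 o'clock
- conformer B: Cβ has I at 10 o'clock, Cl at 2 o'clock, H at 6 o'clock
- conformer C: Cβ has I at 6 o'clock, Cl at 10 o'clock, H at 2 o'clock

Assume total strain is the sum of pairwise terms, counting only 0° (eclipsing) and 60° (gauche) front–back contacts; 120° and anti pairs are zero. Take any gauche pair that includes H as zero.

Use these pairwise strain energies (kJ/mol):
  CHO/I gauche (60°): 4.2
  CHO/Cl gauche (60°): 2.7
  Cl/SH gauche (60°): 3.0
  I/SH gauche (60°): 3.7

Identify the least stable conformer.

A

A (staggered): CHO–I gauche, SH–I gauche, SH–Cl gauche; 4.2 + 3.7 + 3.0 = 10.9 kJ/mol.
B (staggered): CHO–I gauche, CHO–Cl gauche, SH–Cl gauche; 4.2 + 2.7 + 3.0 = 9.9 kJ/mol.
C (staggered): CHO–Cl gauche, SH–I gauche; 2.7 + 3.7 = 6.4 kJ/mol.
A has the highest total (10.9 kJ/mol).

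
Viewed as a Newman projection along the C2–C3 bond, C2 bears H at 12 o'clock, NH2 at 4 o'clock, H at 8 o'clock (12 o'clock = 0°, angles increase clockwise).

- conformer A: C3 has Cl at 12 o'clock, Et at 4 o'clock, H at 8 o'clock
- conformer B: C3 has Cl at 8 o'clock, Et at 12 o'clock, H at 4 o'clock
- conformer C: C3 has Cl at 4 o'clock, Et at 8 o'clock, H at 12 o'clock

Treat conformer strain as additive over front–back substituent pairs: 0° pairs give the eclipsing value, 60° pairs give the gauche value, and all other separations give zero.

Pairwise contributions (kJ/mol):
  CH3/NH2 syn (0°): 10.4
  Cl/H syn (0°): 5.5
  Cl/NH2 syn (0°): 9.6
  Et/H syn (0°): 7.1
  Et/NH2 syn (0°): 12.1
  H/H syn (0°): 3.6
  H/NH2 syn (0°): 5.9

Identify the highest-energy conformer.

A (eclipsed): H(0°)/Cl(0°) eclipsed 5.5; NH2(120°)/Et(120°) eclipsed 12.1; H(240°)/H(240°) eclipsed 3.6 → 21.2 kJ/mol.
B (eclipsed): H(0°)/Et(0°) eclipsed 7.1; NH2(120°)/H(120°) eclipsed 5.9; H(240°)/Cl(240°) eclipsed 5.5 → 18.5 kJ/mol.
C (eclipsed): H(0°)/H(0°) eclipsed 3.6; NH2(120°)/Cl(120°) eclipsed 9.6; H(240°)/Et(240°) eclipsed 7.1 → 20.3 kJ/mol.
A has the highest total (21.2 kJ/mol).

A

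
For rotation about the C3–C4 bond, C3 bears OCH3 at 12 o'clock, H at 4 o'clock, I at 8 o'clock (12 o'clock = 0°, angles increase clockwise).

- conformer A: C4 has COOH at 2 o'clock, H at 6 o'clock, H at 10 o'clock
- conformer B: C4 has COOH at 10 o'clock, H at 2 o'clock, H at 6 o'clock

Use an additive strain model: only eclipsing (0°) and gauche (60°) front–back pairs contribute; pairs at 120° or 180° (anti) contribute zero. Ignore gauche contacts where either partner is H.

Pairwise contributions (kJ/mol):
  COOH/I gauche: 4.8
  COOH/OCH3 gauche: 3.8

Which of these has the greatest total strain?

B

A (staggered): OCH3(0°)/COOH(60°) gauche 3.8 → 3.8 kJ/mol.
B (staggered): OCH3(0°)/COOH(300°) gauche 3.8; I(240°)/COOH(300°) gauche 4.8 → 8.6 kJ/mol.
B has the highest total (8.6 kJ/mol).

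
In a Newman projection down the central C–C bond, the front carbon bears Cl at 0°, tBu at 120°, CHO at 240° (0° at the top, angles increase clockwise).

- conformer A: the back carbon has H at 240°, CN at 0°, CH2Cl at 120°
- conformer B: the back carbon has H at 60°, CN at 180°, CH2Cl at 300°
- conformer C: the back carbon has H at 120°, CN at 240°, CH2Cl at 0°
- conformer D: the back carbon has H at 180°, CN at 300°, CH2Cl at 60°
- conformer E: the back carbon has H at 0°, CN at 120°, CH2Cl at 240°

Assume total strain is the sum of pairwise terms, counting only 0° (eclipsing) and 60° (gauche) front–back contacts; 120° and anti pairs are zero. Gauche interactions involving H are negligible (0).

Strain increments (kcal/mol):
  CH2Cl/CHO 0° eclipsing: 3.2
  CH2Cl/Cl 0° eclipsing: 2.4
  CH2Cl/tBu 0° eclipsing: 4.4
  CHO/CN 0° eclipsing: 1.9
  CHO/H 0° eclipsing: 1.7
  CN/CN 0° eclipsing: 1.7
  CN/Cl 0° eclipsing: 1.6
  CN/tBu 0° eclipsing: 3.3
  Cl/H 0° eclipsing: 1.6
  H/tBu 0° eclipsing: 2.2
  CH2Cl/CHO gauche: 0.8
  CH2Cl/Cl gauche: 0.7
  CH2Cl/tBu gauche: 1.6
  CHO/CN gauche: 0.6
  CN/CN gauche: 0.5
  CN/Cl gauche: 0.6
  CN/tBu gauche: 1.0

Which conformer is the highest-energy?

E

A (eclipsed): Cl–CN eclipsed, tBu–CH2Cl eclipsed, CHO–H eclipsed; 1.6 + 4.4 + 1.7 = 7.7 kcal/mol.
B (staggered): Cl–CH2Cl gauche, tBu–CN gauche, CHO–CN gauche, CHO–CH2Cl gauche; 0.7 + 1.0 + 0.6 + 0.8 = 3.1 kcal/mol.
C (eclipsed): Cl–CH2Cl eclipsed, tBu–H eclipsed, CHO–CN eclipsed; 2.4 + 2.2 + 1.9 = 6.5 kcal/mol.
D (staggered): Cl–CN gauche, Cl–CH2Cl gauche, tBu–CH2Cl gauche, CHO–CN gauche; 0.6 + 0.7 + 1.6 + 0.6 = 3.5 kcal/mol.
E (eclipsed): Cl–H eclipsed, tBu–CN eclipsed, CHO–CH2Cl eclipsed; 1.6 + 3.3 + 3.2 = 8.1 kcal/mol.
E has the highest total (8.1 kcal/mol).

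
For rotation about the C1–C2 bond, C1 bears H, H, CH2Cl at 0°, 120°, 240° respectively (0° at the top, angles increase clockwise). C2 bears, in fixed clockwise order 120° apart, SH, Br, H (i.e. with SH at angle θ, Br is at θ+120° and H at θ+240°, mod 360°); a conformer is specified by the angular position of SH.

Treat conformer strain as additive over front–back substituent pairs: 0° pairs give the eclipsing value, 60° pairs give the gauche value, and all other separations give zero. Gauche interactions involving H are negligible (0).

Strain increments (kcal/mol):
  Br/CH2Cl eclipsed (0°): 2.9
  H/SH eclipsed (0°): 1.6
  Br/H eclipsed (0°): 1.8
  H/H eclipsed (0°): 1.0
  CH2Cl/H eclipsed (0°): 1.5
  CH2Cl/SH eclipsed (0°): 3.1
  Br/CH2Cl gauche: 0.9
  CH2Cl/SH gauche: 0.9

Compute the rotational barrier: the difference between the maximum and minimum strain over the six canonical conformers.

SH at 0° is eclipsed. H at 0° is eclipsed with SH at 0° (1.6); H at 120° is eclipsed with Br at 120° (1.8); CH2Cl at 240° is eclipsed with H at 240° (1.5). Total 4.9 kcal/mol.
SH at 60° is staggered. CH2Cl at 240° is gauche with Br at 180° (0.9). Total 0.9 kcal/mol.
SH at 120° is eclipsed. H at 0° is eclipsed with H at 0° (1.0); H at 120° is eclipsed with SH at 120° (1.6); CH2Cl at 240° is eclipsed with Br at 240° (2.9). Total 5.5 kcal/mol.
SH at 180° is staggered. CH2Cl at 240° is gauche with SH at 180° (0.9); CH2Cl at 240° is gauche with Br at 300° (0.9). Total 1.8 kcal/mol.
SH at 240° is eclipsed. H at 0° is eclipsed with Br at 0° (1.8); H at 120° is eclipsed with H at 120° (1.0); CH2Cl at 240° is eclipsed with SH at 240° (3.1). Total 5.9 kcal/mol.
SH at 300° is staggered. CH2Cl at 240° is gauche with SH at 300° (0.9). Total 0.9 kcal/mol.
Max at 240° (5.9 kcal/mol), min at 60° (0.9 kcal/mol); barrier = 5.0 kcal/mol.

5.0 kcal/mol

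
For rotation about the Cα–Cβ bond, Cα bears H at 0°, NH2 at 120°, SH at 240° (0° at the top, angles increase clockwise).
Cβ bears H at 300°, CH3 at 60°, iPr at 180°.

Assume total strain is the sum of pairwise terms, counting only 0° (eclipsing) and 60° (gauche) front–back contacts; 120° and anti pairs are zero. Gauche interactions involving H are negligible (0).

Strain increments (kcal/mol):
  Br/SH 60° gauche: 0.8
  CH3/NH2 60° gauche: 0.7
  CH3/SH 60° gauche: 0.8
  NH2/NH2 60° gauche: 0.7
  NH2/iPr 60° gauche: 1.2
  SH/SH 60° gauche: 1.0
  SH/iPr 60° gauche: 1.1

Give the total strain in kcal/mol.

3.0 kcal/mol

This conformer (staggered): NH2(120°)/CH3(60°) gauche 0.7; NH2(120°)/iPr(180°) gauche 1.2; SH(240°)/iPr(180°) gauche 1.1 → 3.0 kcal/mol.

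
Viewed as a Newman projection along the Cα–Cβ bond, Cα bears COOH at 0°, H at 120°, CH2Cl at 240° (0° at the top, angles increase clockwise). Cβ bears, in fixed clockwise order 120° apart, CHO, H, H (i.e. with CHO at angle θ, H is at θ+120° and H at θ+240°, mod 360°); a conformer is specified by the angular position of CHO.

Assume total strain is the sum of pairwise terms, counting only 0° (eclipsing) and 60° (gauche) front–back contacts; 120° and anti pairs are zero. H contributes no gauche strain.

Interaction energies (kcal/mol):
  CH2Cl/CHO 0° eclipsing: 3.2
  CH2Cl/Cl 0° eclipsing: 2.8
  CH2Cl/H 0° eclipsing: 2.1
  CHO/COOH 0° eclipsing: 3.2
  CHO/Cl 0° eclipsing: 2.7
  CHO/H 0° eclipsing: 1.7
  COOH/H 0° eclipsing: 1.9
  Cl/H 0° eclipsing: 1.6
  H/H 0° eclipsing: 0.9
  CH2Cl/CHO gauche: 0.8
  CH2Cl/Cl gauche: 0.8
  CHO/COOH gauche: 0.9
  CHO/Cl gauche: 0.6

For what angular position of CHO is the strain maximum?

CHO at 0° (eclipsed): COOH–CHO eclipsed, H–H eclipsed, CH2Cl–H eclipsed; 3.2 + 0.9 + 2.1 = 6.2 kcal/mol.
CHO at 60° (staggered): COOH–CHO gauche; 0.9 = 0.9 kcal/mol.
CHO at 120° (eclipsed): COOH–H eclipsed, H–CHO eclipsed, CH2Cl–H eclipsed; 1.9 + 1.7 + 2.1 = 5.7 kcal/mol.
CHO at 180° (staggered): CH2Cl–CHO gauche; 0.8 = 0.8 kcal/mol.
CHO at 240° (eclipsed): COOH–H eclipsed, H–H eclipsed, CH2Cl–CHO eclipsed; 1.9 + 0.9 + 3.2 = 6.0 kcal/mol.
CHO at 300° (staggered): COOH–CHO gauche, CH2Cl–CHO gauche; 0.9 + 0.8 = 1.7 kcal/mol.
The maximum (6.2 kcal/mol) occurs with CHO at 0°.

0°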